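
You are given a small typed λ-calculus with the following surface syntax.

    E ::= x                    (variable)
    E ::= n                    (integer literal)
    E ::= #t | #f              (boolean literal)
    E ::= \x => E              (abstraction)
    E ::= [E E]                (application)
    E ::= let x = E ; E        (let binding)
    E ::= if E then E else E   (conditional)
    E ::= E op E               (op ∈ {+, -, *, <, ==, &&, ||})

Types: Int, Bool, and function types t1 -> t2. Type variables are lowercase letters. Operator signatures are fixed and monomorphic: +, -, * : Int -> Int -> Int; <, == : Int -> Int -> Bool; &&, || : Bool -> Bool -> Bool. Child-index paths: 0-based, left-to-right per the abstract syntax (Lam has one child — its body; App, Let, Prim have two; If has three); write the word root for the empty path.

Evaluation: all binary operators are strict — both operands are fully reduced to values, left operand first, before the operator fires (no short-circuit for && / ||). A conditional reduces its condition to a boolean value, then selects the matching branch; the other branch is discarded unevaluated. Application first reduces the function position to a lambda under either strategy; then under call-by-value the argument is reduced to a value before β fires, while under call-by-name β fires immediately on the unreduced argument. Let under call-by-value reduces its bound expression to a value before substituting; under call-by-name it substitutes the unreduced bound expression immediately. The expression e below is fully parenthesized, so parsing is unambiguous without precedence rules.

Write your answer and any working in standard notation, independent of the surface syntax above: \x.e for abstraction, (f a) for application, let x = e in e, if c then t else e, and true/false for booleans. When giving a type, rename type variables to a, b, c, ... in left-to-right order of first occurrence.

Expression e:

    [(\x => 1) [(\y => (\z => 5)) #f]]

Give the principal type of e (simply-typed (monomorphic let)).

Answer: Int

Working:
\x._ : a -> Int
\z._ : c -> Int
\y._ : b -> c -> Int
  unify b -> c -> Int ~ Bool -> d
  unify b ~ Bool
  unify c -> Int ~ d
_ _ : c -> Int
  unify a -> Int ~ (c -> Int) -> e
  unify a ~ c -> Int
  unify Int ~ e
_ _ : Int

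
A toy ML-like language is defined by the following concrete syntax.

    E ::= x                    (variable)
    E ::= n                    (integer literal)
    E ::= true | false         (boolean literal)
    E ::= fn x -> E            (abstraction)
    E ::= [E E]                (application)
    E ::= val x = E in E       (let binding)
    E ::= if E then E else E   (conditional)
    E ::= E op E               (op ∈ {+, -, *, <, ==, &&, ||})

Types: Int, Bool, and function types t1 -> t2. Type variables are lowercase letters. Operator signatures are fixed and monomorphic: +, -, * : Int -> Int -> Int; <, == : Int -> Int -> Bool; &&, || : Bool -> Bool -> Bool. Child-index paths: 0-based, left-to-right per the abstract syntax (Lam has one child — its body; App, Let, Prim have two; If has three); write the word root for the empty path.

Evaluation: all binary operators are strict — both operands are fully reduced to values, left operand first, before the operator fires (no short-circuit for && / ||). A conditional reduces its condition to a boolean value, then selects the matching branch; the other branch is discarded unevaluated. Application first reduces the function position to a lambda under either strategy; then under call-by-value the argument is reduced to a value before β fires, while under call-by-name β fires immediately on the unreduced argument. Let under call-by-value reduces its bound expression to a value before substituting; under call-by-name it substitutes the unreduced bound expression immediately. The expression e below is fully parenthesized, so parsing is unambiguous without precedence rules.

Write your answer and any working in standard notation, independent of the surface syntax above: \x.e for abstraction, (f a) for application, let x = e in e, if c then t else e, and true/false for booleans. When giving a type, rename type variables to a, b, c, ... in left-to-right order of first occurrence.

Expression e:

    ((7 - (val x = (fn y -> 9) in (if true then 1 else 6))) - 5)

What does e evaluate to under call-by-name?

Trace:
step 0: ((7 - (let x = (\y.9) in (if true then 1 else 6))) - 5)
step 1: [let@0.1] ((7 - (if true then 1 else 6)) - 5)
step 2: [if@0.1] ((7 - 1) - 5)
step 3: [delta@0] (6 - 5)
step 4: [delta@root] 1

Answer: 1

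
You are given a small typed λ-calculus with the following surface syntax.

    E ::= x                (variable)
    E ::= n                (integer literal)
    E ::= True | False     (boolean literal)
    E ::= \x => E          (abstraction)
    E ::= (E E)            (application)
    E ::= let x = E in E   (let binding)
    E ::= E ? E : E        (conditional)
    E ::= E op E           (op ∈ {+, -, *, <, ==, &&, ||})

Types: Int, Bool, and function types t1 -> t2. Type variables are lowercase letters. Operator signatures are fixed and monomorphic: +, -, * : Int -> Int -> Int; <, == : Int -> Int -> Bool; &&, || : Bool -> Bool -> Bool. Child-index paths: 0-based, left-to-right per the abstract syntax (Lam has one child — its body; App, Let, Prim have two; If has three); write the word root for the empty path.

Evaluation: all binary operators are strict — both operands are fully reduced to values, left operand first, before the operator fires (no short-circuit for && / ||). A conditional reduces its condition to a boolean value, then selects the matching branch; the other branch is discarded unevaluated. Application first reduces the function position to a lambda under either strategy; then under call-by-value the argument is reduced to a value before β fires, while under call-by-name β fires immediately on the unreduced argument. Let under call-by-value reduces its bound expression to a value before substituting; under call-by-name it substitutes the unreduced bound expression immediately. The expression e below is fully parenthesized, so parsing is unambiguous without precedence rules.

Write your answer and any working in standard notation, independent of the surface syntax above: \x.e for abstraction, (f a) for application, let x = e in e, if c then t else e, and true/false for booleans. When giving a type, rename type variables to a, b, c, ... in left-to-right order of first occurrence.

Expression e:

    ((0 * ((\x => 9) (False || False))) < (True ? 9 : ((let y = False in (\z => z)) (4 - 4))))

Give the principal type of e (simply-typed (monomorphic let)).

Answer: Bool

Working:
  unify Int ~ Int
\x._ : a -> Int
  unify Bool ~ Bool
  unify Bool ~ Bool
  unify a -> Int ~ Bool -> b
  unify a ~ Bool
  unify Int ~ b
_ _ : Int
  unify Int ~ Int
  unify Int ~ Int
  unify Bool ~ Bool
let y : Bool
z : c
\z._ : c -> c
  unify Int ~ Int
  unify Int ~ Int
  unify c -> c ~ Int -> d
  unify c ~ Int
  unify Int ~ d
_ _ : Int
  unify Int ~ Int
  unify Int ~ Int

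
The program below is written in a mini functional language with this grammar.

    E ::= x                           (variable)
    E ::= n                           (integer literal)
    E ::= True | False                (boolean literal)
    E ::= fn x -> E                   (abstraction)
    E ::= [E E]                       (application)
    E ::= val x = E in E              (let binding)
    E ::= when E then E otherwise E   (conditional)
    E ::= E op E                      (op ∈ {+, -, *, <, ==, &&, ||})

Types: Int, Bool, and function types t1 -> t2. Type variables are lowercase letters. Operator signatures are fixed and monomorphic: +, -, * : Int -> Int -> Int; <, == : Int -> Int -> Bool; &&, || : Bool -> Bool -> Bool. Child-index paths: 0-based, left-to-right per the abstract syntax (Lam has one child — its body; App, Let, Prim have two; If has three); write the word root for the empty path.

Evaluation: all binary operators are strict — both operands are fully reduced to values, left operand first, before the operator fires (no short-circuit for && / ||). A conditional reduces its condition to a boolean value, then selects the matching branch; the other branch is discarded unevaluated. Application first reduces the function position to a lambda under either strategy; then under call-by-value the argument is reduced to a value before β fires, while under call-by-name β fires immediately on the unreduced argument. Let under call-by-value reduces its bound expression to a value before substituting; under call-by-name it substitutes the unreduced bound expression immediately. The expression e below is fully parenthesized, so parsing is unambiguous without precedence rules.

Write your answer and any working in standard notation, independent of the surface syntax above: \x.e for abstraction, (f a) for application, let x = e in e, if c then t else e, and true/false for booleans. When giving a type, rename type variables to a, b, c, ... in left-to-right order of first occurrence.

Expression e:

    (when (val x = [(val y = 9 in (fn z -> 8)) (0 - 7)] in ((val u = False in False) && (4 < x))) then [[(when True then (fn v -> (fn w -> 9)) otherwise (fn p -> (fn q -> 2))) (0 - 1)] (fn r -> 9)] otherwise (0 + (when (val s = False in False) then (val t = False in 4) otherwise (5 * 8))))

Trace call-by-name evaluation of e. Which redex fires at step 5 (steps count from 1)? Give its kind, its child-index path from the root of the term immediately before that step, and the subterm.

Working:
step 0: (if (let x = ((let y = 9 in (\z.8)) (0 - 7)) in ((let u = false in false) && (4 < x))) then (((if true then (\v.(\w.9)) else (\p.(\q.2))) (0 - 1)) (\r.9)) else (0 + (if (let s = false in false) then (let t = false in 4) else (5 * 8))))
step 1: [let@0] (if ((let u = false in false) && (4 < ((let y = 9 in (\z.8)) (0 - 7)))) then (((if true then (\v.(\w.9)) else (\p.(\q.2))) (0 - 1)) (\r.9)) else (0 + (if (let s = false in false) then (let t = false in 4) else (5 * 8))))
step 2: [let@0.0] (if (false && (4 < ((let y = 9 in (\z.8)) (0 - 7)))) then (((if true then (\v.(\w.9)) else (\p.(\q.2))) (0 - 1)) (\r.9)) else (0 + (if (let s = false in false) then (let t = false in 4) else (5 * 8))))
step 3: [let@0.1.1.0] (if (false && (4 < ((\z.8) (0 - 7)))) then (((if true then (\v.(\w.9)) else (\p.(\q.2))) (0 - 1)) (\r.9)) else (0 + (if (let s = false in false) then (let t = false in 4) else (5 * 8))))
step 4: [beta@0.1.1] (if (false && (4 < 8)) then (((if true then (\v.(\w.9)) else (\p.(\q.2))) (0 - 1)) (\r.9)) else (0 + (if (let s = false in false) then (let t = false in 4) else (5 * 8))))
step 5: [delta@0.1] (if (false && true) then (((if true then (\v.(\w.9)) else (\p.(\q.2))) (0 - 1)) (\r.9)) else (0 + (if (let s = false in false) then (let t = false in 4) else (5 * 8))))

Answer: delta at 0.1 : (4 < 8)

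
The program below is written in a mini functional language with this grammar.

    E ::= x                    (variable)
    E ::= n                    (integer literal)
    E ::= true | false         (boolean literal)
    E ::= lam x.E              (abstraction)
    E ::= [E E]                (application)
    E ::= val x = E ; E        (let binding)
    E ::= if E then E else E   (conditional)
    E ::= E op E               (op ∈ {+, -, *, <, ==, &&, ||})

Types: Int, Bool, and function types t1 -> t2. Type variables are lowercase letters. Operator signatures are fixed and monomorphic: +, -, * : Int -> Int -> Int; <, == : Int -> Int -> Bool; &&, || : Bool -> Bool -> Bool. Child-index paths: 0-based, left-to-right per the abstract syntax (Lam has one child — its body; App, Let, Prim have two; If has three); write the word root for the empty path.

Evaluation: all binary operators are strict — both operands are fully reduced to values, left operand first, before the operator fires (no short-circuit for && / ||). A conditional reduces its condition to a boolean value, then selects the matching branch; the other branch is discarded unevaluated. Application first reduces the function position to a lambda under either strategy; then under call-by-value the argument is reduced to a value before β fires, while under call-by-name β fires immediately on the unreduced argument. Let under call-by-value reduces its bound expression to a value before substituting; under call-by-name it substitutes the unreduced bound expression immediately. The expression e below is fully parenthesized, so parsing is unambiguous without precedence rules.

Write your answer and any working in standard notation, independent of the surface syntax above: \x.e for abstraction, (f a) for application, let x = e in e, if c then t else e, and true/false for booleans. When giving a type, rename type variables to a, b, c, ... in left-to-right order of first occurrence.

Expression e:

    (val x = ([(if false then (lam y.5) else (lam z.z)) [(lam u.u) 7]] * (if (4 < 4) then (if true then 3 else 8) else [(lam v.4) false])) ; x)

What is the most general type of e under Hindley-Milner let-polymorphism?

Answer: Int

Trace:
  unify Bool ~ Bool
\y._ : a -> Int
z : b
\z._ : b -> b
  unify a -> Int ~ b -> b
  unify a ~ b
  unify Int ~ b
u : c
\u._ : c -> c
  unify c -> c ~ Int -> d
  unify c ~ Int
  unify Int ~ d
_ _ : Int
  unify Int -> Int ~ Int -> e
  unify Int ~ Int
  unify Int ~ e
_ _ : Int
  unify Int ~ Int
  unify Int ~ Int
  unify Int ~ Int
  unify Bool ~ Bool
  unify Bool ~ Bool
  unify Int ~ Int
\v._ : f -> Int
  unify f -> Int ~ Bool -> g
  unify f ~ Bool
  unify Int ~ g
_ _ : Int
  unify Int ~ Int
  unify Int ~ Int
let x : Int
x : Int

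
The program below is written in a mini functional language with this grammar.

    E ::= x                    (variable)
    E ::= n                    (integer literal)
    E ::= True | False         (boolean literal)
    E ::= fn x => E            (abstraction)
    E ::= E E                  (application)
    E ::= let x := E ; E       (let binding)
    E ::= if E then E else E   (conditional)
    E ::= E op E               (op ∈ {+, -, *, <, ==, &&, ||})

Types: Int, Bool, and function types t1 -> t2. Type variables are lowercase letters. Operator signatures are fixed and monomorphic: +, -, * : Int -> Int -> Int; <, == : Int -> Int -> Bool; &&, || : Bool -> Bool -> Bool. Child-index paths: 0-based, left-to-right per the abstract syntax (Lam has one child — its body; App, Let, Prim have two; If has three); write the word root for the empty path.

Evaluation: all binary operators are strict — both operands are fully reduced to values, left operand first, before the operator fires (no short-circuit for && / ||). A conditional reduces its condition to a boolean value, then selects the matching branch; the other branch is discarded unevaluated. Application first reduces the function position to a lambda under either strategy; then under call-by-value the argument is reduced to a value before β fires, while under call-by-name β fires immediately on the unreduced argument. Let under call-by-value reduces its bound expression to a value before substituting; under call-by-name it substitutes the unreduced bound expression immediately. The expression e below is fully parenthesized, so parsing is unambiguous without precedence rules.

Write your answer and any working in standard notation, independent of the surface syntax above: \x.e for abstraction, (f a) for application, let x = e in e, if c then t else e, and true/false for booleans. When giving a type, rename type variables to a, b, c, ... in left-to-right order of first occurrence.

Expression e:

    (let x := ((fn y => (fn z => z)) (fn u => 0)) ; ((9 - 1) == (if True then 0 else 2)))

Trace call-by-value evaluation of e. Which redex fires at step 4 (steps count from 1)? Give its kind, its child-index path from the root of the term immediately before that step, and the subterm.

Answer: if at 1 : (if true then 0 else 2)

Derivation:
step 0: (let x = ((\y.(\z.z)) (\u.0)) in ((9 - 1) == (if true then 0 else 2)))
step 1: [beta@0] (let x = (\z.z) in ((9 - 1) == (if true then 0 else 2)))
step 2: [let@root] ((9 - 1) == (if true then 0 else 2))
step 3: [delta@0] (8 == (if true then 0 else 2))
step 4: [if@1] (8 == 0)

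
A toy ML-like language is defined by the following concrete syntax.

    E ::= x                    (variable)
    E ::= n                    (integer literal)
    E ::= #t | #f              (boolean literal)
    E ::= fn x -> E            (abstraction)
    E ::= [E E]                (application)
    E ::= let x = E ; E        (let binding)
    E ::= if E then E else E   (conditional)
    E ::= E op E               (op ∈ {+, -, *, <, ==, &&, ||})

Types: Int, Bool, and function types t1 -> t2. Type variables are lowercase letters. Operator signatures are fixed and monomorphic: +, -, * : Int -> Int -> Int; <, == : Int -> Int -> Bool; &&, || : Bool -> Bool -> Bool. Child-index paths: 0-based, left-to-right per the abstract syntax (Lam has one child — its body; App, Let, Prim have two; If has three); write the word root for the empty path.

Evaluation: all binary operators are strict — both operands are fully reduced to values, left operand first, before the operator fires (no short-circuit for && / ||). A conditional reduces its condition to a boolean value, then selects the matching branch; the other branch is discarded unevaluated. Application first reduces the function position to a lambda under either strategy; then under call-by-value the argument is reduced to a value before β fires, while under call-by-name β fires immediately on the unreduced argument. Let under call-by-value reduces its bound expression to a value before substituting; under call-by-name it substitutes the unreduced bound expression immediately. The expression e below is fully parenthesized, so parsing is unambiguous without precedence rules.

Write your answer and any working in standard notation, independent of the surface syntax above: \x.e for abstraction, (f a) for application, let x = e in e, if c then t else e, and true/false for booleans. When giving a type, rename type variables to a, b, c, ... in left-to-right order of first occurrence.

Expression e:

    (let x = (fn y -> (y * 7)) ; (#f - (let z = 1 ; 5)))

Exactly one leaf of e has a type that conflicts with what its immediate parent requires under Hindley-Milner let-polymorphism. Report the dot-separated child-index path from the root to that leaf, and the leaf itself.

Derivation:
y : a
  unify a ~ Int
  unify Int ~ Int
\y._ : Int -> Int
let x : Int -> Int
  unify Bool ~ Int
  FAIL: mismatch Bool ~ Int

Answer: 1.0 : false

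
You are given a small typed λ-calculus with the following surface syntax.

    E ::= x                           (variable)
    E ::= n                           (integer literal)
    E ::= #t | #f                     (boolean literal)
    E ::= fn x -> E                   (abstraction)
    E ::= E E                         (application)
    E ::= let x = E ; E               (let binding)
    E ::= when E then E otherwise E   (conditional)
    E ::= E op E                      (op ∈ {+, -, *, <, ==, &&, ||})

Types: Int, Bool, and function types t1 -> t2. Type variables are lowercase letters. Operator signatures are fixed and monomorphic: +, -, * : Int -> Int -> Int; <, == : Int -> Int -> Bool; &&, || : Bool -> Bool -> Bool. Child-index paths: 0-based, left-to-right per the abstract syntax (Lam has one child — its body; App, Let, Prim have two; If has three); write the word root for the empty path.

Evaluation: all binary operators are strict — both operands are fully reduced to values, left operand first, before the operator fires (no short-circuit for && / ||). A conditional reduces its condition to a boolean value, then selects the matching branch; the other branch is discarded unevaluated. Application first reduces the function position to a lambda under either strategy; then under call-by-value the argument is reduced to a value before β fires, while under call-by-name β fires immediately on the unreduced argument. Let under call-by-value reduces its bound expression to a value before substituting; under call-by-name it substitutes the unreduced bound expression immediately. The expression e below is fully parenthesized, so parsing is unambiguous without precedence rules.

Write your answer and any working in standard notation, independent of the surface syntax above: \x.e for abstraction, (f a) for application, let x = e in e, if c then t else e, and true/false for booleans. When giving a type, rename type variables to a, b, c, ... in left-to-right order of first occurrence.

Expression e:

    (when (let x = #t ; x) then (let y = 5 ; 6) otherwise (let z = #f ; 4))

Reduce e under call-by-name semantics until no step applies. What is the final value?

Trace:
step 0: (if (let x = true in x) then (let y = 5 in 6) else (let z = false in 4))
step 1: [let@0] (if true then (let y = 5 in 6) else (let z = false in 4))
step 2: [if@root] (let y = 5 in 6)
step 3: [let@root] 6

Answer: 6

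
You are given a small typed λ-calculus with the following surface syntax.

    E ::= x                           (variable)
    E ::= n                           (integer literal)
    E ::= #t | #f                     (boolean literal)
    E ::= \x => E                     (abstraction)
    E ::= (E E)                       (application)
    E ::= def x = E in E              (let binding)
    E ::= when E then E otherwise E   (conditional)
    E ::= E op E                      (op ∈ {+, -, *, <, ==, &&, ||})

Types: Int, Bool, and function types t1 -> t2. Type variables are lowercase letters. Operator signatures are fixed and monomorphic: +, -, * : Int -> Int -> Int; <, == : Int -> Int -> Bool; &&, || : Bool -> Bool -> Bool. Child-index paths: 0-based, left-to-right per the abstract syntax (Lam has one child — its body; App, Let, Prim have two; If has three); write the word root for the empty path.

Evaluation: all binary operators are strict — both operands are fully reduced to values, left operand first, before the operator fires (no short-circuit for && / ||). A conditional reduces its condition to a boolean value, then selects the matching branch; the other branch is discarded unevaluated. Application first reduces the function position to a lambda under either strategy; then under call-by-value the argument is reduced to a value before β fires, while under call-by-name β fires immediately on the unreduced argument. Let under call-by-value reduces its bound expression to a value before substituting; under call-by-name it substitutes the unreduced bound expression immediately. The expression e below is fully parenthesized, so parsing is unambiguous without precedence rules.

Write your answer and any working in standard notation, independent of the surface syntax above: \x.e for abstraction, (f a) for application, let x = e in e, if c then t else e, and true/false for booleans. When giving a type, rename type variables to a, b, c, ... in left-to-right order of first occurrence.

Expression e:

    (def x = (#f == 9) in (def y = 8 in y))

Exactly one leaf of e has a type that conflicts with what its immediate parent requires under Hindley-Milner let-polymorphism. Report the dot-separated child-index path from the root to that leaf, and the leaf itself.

Derivation:
  unify Bool ~ Int
  FAIL: mismatch Bool ~ Int

Answer: 0.0 : false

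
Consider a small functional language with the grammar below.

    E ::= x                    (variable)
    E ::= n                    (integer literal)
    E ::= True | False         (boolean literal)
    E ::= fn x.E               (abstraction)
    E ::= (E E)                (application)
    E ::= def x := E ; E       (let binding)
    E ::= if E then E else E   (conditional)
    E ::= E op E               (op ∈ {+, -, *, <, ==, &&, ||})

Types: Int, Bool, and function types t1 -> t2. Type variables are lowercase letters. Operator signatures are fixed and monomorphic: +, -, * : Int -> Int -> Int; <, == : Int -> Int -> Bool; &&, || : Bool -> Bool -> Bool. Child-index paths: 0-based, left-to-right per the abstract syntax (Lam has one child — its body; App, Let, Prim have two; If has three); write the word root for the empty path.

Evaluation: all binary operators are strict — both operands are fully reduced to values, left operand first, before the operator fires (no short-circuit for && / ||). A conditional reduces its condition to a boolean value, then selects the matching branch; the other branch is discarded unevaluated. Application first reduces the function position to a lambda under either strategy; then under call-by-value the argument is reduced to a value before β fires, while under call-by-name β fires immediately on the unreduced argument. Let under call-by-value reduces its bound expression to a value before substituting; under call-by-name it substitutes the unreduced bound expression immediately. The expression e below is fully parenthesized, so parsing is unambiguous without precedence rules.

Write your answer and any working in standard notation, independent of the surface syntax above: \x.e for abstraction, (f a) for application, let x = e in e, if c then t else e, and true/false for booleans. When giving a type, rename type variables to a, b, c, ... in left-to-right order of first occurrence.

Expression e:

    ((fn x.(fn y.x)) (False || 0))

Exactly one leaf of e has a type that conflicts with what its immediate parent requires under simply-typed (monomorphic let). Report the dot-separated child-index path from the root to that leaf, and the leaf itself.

Answer: 1.1 : 0

Working:
x : a
\y._ : b -> a
\x._ : a -> b -> a
  unify Bool ~ Bool
  unify Int ~ Bool
  FAIL: mismatch Int ~ Bool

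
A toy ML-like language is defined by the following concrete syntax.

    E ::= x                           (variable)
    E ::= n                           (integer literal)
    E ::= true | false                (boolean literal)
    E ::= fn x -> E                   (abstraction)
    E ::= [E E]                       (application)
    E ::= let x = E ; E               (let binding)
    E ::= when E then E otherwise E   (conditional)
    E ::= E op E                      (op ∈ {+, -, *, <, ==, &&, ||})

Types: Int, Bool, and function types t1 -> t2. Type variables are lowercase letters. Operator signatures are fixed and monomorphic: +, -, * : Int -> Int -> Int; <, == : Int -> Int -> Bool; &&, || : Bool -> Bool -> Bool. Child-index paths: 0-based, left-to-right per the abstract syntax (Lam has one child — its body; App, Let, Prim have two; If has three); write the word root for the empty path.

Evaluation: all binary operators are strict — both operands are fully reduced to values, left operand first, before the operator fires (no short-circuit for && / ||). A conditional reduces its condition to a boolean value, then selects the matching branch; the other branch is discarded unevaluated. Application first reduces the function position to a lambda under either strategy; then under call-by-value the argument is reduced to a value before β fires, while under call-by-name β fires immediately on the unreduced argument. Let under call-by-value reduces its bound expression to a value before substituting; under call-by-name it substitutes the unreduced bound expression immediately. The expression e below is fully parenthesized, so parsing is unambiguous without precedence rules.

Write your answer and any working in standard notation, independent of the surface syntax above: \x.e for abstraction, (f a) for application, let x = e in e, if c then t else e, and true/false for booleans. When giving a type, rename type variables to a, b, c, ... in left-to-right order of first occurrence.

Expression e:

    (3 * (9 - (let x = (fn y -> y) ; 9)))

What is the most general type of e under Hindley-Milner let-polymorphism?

Answer: Int

Derivation:
  unify Int ~ Int
  unify Int ~ Int
y : a
\y._ : a -> a
let x : forall. a -> a
  unify Int ~ Int
  unify Int ~ Int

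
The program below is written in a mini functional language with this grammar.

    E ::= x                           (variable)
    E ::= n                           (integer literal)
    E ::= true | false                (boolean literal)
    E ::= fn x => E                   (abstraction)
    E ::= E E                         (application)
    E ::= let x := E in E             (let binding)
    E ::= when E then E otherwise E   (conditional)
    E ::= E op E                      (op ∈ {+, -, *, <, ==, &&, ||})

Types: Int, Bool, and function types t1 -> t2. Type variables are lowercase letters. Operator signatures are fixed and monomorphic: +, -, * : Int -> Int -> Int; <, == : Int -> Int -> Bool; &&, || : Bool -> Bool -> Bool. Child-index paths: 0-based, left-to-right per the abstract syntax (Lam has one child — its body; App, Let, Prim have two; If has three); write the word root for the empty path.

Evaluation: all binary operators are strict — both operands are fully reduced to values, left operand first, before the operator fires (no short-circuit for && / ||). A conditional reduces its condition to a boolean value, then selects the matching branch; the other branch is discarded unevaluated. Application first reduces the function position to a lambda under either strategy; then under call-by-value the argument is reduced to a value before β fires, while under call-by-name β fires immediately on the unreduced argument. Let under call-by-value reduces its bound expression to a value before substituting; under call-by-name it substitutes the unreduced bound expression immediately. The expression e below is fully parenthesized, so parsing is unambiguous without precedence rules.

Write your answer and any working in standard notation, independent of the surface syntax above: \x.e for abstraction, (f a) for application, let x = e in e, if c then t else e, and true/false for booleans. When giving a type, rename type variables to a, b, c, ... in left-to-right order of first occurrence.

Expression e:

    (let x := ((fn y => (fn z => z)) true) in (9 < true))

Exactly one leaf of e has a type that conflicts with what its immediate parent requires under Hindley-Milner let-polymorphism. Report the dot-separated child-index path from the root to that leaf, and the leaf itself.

Answer: 1.1 : true

Derivation:
z : b
\z._ : b -> b
\y._ : a -> b -> b
  unify a -> b -> b ~ Bool -> c
  unify a ~ Bool
  unify b -> b ~ c
_ _ : b -> b
let x : forall. b -> b
  unify Int ~ Int
  unify Bool ~ Int
  FAIL: mismatch Bool ~ Int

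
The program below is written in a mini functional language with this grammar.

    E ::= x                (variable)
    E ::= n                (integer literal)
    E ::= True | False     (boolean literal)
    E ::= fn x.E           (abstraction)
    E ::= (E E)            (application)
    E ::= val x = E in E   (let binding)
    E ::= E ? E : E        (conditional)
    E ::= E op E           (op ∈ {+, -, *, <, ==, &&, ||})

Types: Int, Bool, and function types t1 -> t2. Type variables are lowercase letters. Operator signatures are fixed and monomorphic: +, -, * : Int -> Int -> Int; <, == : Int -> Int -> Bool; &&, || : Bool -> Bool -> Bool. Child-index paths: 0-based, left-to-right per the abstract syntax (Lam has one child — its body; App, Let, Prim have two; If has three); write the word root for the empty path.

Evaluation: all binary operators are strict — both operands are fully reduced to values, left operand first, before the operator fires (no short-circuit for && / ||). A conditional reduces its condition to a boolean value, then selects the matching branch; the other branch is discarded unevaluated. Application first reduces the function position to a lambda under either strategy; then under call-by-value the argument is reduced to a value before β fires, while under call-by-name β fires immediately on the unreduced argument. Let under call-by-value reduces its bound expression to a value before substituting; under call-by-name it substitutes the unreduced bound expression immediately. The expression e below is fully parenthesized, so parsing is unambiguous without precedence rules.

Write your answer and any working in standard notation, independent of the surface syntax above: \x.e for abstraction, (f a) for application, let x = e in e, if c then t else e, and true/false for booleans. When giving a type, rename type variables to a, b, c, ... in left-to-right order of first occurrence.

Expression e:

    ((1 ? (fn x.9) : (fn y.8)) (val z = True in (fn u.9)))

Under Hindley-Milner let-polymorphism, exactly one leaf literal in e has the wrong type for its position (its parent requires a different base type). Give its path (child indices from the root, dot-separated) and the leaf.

Answer: 0.0 : 1

Working:
  unify Int ~ Bool
  FAIL: mismatch Int ~ Bool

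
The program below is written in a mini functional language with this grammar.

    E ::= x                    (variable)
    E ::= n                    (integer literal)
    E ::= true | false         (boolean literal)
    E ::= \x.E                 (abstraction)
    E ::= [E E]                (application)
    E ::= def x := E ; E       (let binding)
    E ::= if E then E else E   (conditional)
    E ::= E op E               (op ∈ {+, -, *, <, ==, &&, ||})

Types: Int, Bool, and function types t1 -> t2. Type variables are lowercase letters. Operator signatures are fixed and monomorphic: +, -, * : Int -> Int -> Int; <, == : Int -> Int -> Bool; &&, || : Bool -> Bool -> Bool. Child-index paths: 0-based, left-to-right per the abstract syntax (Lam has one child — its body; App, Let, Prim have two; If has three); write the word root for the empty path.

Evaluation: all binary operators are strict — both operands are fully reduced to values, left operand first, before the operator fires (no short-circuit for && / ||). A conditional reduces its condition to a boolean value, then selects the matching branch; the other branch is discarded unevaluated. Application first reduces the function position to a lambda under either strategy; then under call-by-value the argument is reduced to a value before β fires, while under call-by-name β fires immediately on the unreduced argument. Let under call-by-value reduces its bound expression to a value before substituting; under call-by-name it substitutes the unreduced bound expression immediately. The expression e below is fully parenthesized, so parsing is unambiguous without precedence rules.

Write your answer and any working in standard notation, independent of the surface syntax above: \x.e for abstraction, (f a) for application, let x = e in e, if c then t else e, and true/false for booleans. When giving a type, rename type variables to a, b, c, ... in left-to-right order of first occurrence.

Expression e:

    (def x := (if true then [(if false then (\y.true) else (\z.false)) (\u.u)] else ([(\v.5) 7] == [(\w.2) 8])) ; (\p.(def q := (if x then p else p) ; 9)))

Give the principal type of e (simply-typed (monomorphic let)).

Answer: a -> Int

Trace:
  unify Bool ~ Bool
  unify Bool ~ Bool
\y._ : a -> Bool
\z._ : b -> Bool
  unify a -> Bool ~ b -> Bool
  unify a ~ b
  unify Bool ~ Bool
u : c
\u._ : c -> c
  unify b -> Bool ~ (c -> c) -> d
  unify b ~ c -> c
  unify Bool ~ d
_ _ : Bool
\v._ : e -> Int
  unify e -> Int ~ Int -> f
  unify e ~ Int
  unify Int ~ f
_ _ : Int
  unify Int ~ Int
\w._ : g -> Int
  unify g -> Int ~ Int -> h
  unify g ~ Int
  unify Int ~ h
_ _ : Int
  unify Int ~ Int
  unify Bool ~ Bool
let x : Bool
x : Bool
  unify Bool ~ Bool
p : i
p : i
  unify i ~ i
let q : i
\p._ : i -> Int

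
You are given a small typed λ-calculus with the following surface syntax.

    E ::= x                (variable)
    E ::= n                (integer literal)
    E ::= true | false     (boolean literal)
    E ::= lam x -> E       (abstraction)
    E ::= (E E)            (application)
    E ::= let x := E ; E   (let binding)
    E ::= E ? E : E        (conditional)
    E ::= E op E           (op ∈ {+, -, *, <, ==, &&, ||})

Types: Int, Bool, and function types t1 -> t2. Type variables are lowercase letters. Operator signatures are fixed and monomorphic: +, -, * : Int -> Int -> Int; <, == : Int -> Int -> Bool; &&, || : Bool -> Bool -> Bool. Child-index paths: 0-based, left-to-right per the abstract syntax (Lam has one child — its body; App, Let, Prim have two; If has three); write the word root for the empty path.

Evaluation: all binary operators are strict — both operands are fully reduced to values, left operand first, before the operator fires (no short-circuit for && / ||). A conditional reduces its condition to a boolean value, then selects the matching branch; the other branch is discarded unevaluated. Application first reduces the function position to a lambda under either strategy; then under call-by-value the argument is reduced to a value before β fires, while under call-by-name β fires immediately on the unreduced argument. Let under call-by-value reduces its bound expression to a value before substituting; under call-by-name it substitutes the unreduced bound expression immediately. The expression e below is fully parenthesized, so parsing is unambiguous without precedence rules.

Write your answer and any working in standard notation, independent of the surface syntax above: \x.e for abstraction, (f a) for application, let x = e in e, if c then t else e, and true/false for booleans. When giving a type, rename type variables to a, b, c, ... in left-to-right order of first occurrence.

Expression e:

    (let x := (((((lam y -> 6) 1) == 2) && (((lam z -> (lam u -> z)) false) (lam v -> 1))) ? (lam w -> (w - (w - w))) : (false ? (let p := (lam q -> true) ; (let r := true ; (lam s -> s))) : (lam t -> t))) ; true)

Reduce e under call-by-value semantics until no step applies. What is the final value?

Answer: true

Trace:
step 0: (let x = (if ((((\y.6) 1) == 2) && (((\z.(\u.z)) false) (\v.1))) then (\w.(w - (w - w))) else (if false then (let p = (\q.true) in (let r = true in (\s.s))) else (\t.t))) in true)
step 1: [beta@0.0.0.0] (let x = (if ((6 == 2) && (((\z.(\u.z)) false) (\v.1))) then (\w.(w - (w - w))) else (if false then (let p = (\q.true) in (let r = true in (\s.s))) else (\t.t))) in true)
step 2: [delta@0.0.0] (let x = (if (false && (((\z.(\u.z)) false) (\v.1))) then (\w.(w - (w - w))) else (if false then (let p = (\q.true) in (let r = true in (\s.s))) else (\t.t))) in true)
step 3: [beta@0.0.1.0] (let x = (if (false && ((\u.false) (\v.1))) then (\w.(w - (w - w))) else (if false then (let p = (\q.true) in (let r = true in (\s.s))) else (\t.t))) in true)
step 4: [beta@0.0.1] (let x = (if (false && false) then (\w.(w - (w - w))) else (if false then (let p = (\q.true) in (let r = true in (\s.s))) else (\t.t))) in true)
step 5: [delta@0.0] (let x = (if false then (\w.(w - (w - w))) else (if false then (let p = (\q.true) in (let r = true in (\s.s))) else (\t.t))) in true)
step 6: [if@0] (let x = (if false then (let p = (\q.true) in (let r = true in (\s.s))) else (\t.t)) in true)
step 7: [if@0] (let x = (\t.t) in true)
step 8: [let@root] true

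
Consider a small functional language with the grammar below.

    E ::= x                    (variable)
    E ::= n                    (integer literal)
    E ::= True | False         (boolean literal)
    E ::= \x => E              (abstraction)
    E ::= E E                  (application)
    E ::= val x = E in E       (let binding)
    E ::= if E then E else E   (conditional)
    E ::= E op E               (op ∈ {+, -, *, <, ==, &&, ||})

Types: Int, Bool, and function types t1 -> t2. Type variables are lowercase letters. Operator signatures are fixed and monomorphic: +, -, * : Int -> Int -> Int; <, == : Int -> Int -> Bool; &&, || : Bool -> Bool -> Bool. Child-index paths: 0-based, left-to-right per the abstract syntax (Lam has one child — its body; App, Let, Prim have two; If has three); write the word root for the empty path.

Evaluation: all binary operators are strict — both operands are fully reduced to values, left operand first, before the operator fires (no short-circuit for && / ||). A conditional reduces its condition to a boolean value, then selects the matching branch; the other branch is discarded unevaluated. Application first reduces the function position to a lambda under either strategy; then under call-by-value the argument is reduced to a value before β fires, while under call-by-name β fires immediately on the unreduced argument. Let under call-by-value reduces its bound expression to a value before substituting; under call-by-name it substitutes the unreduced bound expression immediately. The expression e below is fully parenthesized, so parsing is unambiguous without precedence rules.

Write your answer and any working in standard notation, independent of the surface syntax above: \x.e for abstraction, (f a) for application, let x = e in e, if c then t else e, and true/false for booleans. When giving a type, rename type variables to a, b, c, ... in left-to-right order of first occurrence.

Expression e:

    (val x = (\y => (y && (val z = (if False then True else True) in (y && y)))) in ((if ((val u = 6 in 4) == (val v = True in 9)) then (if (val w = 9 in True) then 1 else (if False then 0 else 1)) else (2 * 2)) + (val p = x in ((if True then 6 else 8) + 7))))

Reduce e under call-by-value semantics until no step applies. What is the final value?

Working:
step 0: (let x = (\y.(y && (let z = (if false then true else true) in (y && y)))) in ((if ((let u = 6 in 4) == (let v = true in 9)) then (if (let w = 9 in true) then 1 else (if false then 0 else 1)) else (2 * 2)) + (let p = x in ((if true then 6 else 8) + 7))))
step 1: [let@root] ((if ((let u = 6 in 4) == (let v = true in 9)) then (if (let w = 9 in true) then 1 else (if false then 0 else 1)) else (2 * 2)) + (let p = (\y.(y && (let z = (if false then true else true) in (y && y)))) in ((if true then 6 else 8) + 7)))
step 2: [let@0.0.0] ((if (4 == (let v = true in 9)) then (if (let w = 9 in true) then 1 else (if false then 0 else 1)) else (2 * 2)) + (let p = (\y.(y && (let z = (if false then true else true) in (y && y)))) in ((if true then 6 else 8) + 7)))
step 3: [let@0.0.1] ((if (4 == 9) then (if (let w = 9 in true) then 1 else (if false then 0 else 1)) else (2 * 2)) + (let p = (\y.(y && (let z = (if false then true else true) in (y && y)))) in ((if true then 6 else 8) + 7)))
step 4: [delta@0.0] ((if false then (if (let w = 9 in true) then 1 else (if false then 0 else 1)) else (2 * 2)) + (let p = (\y.(y && (let z = (if false then true else true) in (y && y)))) in ((if true then 6 else 8) + 7)))
step 5: [if@0] ((2 * 2) + (let p = (\y.(y && (let z = (if false then true else true) in (y && y)))) in ((if true then 6 else 8) + 7)))
step 6: [delta@0] (4 + (let p = (\y.(y && (let z = (if false then true else true) in (y && y)))) in ((if true then 6 else 8) + 7)))
step 7: [let@1] (4 + ((if true then 6 else 8) + 7))
step 8: [if@1.0] (4 + (6 + 7))
step 9: [delta@1] (4 + 13)
step 10: [delta@root] 17

Answer: 17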